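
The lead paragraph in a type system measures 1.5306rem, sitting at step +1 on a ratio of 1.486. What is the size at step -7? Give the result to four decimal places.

0.0644rem

1.5306 ÷ 1.486⁸ = 1.5306 ÷ 23.77664 ≈ 0.0644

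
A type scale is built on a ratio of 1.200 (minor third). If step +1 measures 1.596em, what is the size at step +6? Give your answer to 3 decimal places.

1.596 × 1.200⁵ = 1.596 × 2.48832 ≈ 3.971

3.971em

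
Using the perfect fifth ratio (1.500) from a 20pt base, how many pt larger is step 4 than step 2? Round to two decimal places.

Step 2: 20.0 × 1.500² = 45.0000pt
Step 4: 20.0 × 1.500⁴ = 101.2500pt
Difference: 101.2500 − 45.0000 = 56.2500pt

56.25pt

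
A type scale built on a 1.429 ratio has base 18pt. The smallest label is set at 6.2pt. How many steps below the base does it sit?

1.429ⁿ = 18 / 6.2 = 2.9032
n = ln(2.9032) / ln(1.429) = 1.0658 / 0.3570 ≈ 2.99

3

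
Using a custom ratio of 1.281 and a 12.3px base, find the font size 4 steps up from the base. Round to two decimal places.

Each step on a modular scale multiplies by the ratio, so the size n steps from the base is base × ratioⁿ.
12.3 × 1.281⁴ = 12.3 × 2.69275 ≈ 33.12

33.12px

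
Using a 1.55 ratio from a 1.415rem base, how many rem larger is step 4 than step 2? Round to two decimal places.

Step 2: 1.415 × 1.55² = 3.3995rem
Step 4: 1.415 × 1.55⁴ = 8.1674rem
Difference: 8.1674 − 3.3995 = 4.7679rem

4.77rem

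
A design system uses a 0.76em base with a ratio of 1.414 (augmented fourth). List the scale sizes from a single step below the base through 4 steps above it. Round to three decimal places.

Step -1: 0.76 ÷ 1.414 = 0.537
Step 0: 0.76em
Step 1: 0.76 × 1.414 = 1.075
Step 2: 0.76 × 1.414² = 1.520
Step 3: 0.76 × 1.414³ = 2.149
Step 4: 0.76 × 1.414⁴ = 3.038

0.537em, 0.760em, 1.075em, 1.520em, 2.149em, 3.038em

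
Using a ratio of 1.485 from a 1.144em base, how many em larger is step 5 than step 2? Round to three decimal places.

Step 2: 1.144 × 1.485² = 2.52278em
Step 5: 1.144 × 1.485⁵ = 8.26149em
Difference: 8.26149 − 2.52278 = 5.73871em

5.739em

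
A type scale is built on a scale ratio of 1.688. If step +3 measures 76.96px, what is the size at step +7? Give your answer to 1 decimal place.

624.8px

76.96 × 1.688⁴ = 76.96 × 8.11876 ≈ 624.820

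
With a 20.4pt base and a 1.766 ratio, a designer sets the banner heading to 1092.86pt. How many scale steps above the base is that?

1.766ⁿ = 1092.86 / 20.4 = 53.5716
n = ln(53.5716) / ln(1.766) = 3.9810 / 0.5687 ≈ 7.00

7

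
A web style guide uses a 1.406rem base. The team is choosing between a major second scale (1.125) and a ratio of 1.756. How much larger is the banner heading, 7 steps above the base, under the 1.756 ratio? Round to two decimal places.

Major second: 1.406 × 1.125⁷ = 3.2067rem
At 1.756: 1.406 × 1.756⁷ = 72.3864rem
Difference: 72.3864 − 3.2067 = 69.1797rem

69.18rem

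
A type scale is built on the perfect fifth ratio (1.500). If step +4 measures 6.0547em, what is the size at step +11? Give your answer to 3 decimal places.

6.0547 × 1.500⁷ = 6.0547 × 17.08594 ≈ 103.450

103.450em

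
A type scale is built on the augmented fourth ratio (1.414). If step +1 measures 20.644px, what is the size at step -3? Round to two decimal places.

20.644 ÷ 1.414⁴ = 20.644 ÷ 3.99758 ≈ 5.164

5.16px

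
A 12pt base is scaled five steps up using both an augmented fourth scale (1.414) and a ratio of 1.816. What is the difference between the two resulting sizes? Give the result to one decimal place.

Augmented fourth: 12.0 × 1.414⁵ = 67.831pt
At 1.816: 12.0 × 1.816⁵ = 237.007pt
Difference: 237.007 − 67.831 = 169.176pt

169.2pt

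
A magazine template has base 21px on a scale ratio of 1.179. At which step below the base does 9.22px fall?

5

1.179ⁿ = 21 / 9.22 = 2.2777
n = ln(2.2777) / ln(1.179) = 0.8231 / 0.1647 ≈ 5.00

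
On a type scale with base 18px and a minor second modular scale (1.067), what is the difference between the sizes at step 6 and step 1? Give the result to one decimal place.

7.4px

Step 1: 18.0 × 1.067 = 19.206px
Step 6: 18.0 × 1.067⁶ = 26.562px
Difference: 26.562 − 19.206 = 7.356px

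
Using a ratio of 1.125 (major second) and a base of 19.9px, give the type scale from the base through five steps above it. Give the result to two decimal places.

19.90px, 22.39px, 25.19px, 28.33px, 31.88px, 35.86px

Step 0: 19.9px
Step 1: 19.9 × 1.125 = 22.39
Step 2: 19.9 × 1.125² = 25.19
Step 3: 19.9 × 1.125³ = 28.33
Step 4: 19.9 × 1.125⁴ = 31.88
Step 5: 19.9 × 1.125⁵ = 35.86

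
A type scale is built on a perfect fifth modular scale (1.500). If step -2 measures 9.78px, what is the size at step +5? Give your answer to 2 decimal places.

167.10px

9.78 × 1.500⁷ = 9.78 × 17.08594 ≈ 167.100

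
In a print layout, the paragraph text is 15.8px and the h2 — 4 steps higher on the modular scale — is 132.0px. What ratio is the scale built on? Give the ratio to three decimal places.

r⁴ = 132.0 / 15.8, so r = (132.0/15.8)^(1/4).
r = 8.3544^(1/4) ≈ 1.7001

1.700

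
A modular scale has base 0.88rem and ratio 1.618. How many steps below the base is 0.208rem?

3

1.618ⁿ = 0.88 / 0.208 = 4.2308
n = ln(4.2308) / ln(1.618) = 1.4424 / 0.4812 ≈ 3.00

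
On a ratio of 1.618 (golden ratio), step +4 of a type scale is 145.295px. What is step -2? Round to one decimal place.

8.1px

Moving from step +4 to step -2 is 6 steps down, so divide by r⁶.
145.295 ÷ 1.618⁶ = 145.295 ÷ 17.94201 ≈ 8.098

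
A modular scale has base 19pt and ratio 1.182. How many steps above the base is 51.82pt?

1.182ⁿ = 51.82 / 19 = 2.7274
n = ln(2.7274) / ln(1.182) = 1.0033 / 0.1672 ≈ 6.00

6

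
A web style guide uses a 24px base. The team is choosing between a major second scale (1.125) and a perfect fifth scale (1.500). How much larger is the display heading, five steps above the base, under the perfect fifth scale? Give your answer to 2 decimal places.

Major second: 24.0 × 1.125⁵ = 43.2488px
Perfect fifth: 24.0 × 1.500⁵ = 182.2500px
Difference: 182.2500 − 43.2488 = 139.0012px

139.00px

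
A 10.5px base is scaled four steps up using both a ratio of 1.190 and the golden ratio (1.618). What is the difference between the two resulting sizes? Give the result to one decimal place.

At 1.190: 10.5 × 1.190⁴ = 21.056px
Golden ratio: 10.5 × 1.618⁴ = 71.962px
Difference: 71.962 − 21.056 = 50.906px

50.9px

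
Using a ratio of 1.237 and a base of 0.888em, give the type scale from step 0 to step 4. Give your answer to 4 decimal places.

0.8880em, 1.0985em, 1.3588em, 1.6808em, 2.0792em

Step 0: 0.888em
Step 1: 0.888 × 1.237 = 1.0985
Step 2: 0.888 × 1.237² = 1.3588
Step 3: 0.888 × 1.237³ = 1.6808
Step 4: 0.888 × 1.237⁴ = 2.0792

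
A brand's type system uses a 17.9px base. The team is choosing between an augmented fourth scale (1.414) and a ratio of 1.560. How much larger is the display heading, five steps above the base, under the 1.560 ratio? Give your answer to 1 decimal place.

Augmented fourth: 17.9 × 1.414⁵ = 101.181px
At 1.560: 17.9 × 1.560⁵ = 165.377px
Difference: 165.377 − 101.181 = 64.196px

64.2px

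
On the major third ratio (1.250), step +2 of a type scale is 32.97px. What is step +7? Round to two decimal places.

100.62px

32.97 × 1.250⁵ = 32.97 × 3.05176 ≈ 100.616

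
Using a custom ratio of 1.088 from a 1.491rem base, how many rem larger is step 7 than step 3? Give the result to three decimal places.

Step 3: 1.491 × 1.088³ = 1.92028rem
Step 7: 1.491 × 1.088⁷ = 2.69079rem
Difference: 2.69079 − 1.92028 = 0.77051rem

0.771rem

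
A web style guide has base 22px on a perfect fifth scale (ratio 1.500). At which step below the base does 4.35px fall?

4

1.500ⁿ = 22 / 4.35 = 5.0575
n = ln(5.0575) / ln(1.500) = 1.6209 / 0.4055 ≈ 4.00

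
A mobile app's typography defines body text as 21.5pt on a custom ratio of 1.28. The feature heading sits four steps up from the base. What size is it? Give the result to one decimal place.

A modular type scale is a geometric sequence: sizeₙ = base × rⁿ.
21.5 × 1.28⁴ = 21.5 × 2.68435 ≈ 57.71

57.7pt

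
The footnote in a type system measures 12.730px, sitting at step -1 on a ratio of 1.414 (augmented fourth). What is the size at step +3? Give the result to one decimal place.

50.9px

12.730 × 1.414⁴ = 12.730 × 3.99758 ≈ 50.889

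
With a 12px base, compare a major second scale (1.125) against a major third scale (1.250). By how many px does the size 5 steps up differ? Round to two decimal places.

15.00px

Major second: 12.0 × 1.125⁵ = 21.6244px
Major third: 12.0 × 1.250⁵ = 36.6211px
Difference: 36.6211 − 21.6244 = 14.9967px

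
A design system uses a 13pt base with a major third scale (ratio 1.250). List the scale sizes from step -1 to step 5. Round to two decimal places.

Step -1: 13.0 ÷ 1.250 = 10.40
Step 0: 13pt
Step 1: 13.0 × 1.250 = 16.25
Step 2: 13.0 × 1.250² = 20.31
Step 3: 13.0 × 1.250³ = 25.39
Step 4: 13.0 × 1.250⁴ = 31.74
Step 5: 13.0 × 1.250⁵ = 39.67

10.40pt, 13.00pt, 16.25pt, 20.31pt, 25.39pt, 31.74pt, 39.67pt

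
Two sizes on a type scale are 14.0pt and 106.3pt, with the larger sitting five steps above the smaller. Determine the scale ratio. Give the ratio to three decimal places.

r⁵ = 106.3 / 14.0, so r = (106.3/14.0)^(1/5).
r = 7.5929^(1/5) ≈ 1.5000

1.500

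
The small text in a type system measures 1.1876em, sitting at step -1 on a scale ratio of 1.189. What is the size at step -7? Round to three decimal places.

The gap is -7 − (-1) = -6 steps, so the factor is 1.189^-6.
1.1876 ÷ 1.189⁶ = 1.1876 ÷ 2.82547 ≈ 0.420

0.420em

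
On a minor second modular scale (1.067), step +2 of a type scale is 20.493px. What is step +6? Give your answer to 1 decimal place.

20.493 × 1.067⁴ = 20.493 × 1.29616 ≈ 26.562

26.6px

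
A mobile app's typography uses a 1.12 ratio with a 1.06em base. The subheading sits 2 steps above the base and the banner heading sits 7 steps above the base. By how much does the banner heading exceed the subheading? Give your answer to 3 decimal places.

1.014em

Step 2: 1.06 × 1.12² = 1.32966em
Step 7: 1.06 × 1.12⁷ = 2.34332em
Difference: 2.34332 − 1.32966 = 1.01366em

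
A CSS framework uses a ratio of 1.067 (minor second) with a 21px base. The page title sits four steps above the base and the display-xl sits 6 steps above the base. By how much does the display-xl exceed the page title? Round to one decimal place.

Step 4: 21.0 × 1.067⁴ = 27.219px
Step 6: 21.0 × 1.067⁶ = 30.989px
Difference: 30.989 − 27.219 = 3.770px

3.8px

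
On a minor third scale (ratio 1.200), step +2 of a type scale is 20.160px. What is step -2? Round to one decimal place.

The gap is -2 − (2) = -4 steps, so the factor is 1.200^-4.
20.160 ÷ 1.200⁴ = 20.160 ÷ 2.07360 ≈ 9.722

9.7px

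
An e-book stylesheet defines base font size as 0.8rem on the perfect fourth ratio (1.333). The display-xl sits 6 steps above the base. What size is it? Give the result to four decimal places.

Each step on a modular scale multiplies by the ratio, so the size n steps from the base is base × ratioⁿ.
0.8 × 1.333⁶ = 0.8 × 5.61023 ≈ 4.4882

4.4882rem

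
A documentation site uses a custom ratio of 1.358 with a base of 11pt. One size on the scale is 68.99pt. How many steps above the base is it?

6

1.358ⁿ = 68.99 / 11 = 6.2718
n = ln(6.2718) / ln(1.358) = 1.8361 / 0.3060 ≈ 6.00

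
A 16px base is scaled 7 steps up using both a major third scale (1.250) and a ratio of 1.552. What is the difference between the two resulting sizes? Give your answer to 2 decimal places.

Major third: 16.0 × 1.250⁷ = 76.2939px
At 1.552: 16.0 × 1.552⁷ = 347.0260px
Difference: 347.0260 − 76.2939 = 270.7321px

270.73px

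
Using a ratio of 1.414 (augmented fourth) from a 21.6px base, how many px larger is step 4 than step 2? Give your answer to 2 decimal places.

43.16px

Step 2: 21.6 × 1.414² = 43.1870px
Step 4: 21.6 × 1.414⁴ = 86.3478px
Difference: 86.3478 − 43.1870 = 43.1608px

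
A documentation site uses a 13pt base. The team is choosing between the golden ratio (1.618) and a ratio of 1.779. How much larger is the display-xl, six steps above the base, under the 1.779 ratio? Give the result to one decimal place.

Golden ratio: 13.0 × 1.618⁶ = 233.246pt
At 1.779: 13.0 × 1.779⁶ = 412.097pt
Difference: 412.097 − 233.246 = 178.851pt

178.9pt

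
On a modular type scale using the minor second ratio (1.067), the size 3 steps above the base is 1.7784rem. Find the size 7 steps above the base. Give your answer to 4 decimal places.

Moving from step +3 to step +7 is 4 steps up, so multiply by r⁴.
1.7784 × 1.067⁴ = 1.7784 × 1.29616 ≈ 2.3051

2.3051rem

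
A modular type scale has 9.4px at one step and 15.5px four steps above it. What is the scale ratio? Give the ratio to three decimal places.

r⁴ = 15.5 / 9.4, so r = (15.5/9.4)^(1/4).
r = 1.6489^(1/4) ≈ 1.1332

1.133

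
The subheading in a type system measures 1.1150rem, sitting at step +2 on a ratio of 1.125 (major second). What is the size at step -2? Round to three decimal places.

1.1150 ÷ 1.125⁴ = 1.1150 ÷ 1.60181 ≈ 0.696

0.696rem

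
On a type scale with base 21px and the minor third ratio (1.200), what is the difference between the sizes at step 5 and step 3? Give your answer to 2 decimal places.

15.97px

Step 3: 21.0 × 1.200³ = 36.2880px
Step 5: 21.0 × 1.200⁵ = 52.2547px
Difference: 52.2547 − 36.2880 = 15.9667px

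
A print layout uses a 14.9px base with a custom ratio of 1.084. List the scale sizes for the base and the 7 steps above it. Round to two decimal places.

14.90px, 16.15px, 17.51px, 18.98px, 20.57px, 22.30px, 24.17px, 26.21px

Step 0: 14.9px
Step 1: 14.9 × 1.084 = 16.15
Step 2: 14.9 × 1.084² = 17.51
Step 3: 14.9 × 1.084³ = 18.98
Step 4: 14.9 × 1.084⁴ = 20.57
Step 5: 14.9 × 1.084⁵ = 22.30
Step 6: 14.9 × 1.084⁶ = 24.17
Step 7: 14.9 × 1.084⁷ = 26.21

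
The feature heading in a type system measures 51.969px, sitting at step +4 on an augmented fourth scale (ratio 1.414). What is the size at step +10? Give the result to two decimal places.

415.38px

Moving from step +4 to step +10 is 6 steps up, so multiply by r⁶.
51.969 × 1.414⁶ = 51.969 × 7.99275 ≈ 415.375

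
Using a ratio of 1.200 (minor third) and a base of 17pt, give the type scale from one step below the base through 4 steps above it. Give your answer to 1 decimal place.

14.2pt, 17.0pt, 20.4pt, 24.5pt, 29.4pt, 35.3pt

Step -1: 17.0 ÷ 1.200 = 14.2
Step 0: 17pt
Step 1: 17.0 × 1.200 = 20.4
Step 2: 17.0 × 1.200² = 24.5
Step 3: 17.0 × 1.200³ = 29.4
Step 4: 17.0 × 1.200⁴ = 35.3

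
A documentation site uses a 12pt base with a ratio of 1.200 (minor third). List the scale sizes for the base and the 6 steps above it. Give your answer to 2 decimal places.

12.00pt, 14.40pt, 17.28pt, 20.74pt, 24.88pt, 29.86pt, 35.83pt

Step 0: 12pt
Step 1: 12.0 × 1.200 = 14.40
Step 2: 12.0 × 1.200² = 17.28
Step 3: 12.0 × 1.200³ = 20.74
Step 4: 12.0 × 1.200⁴ = 24.88
Step 5: 12.0 × 1.200⁵ = 29.86
Step 6: 12.0 × 1.200⁶ = 35.83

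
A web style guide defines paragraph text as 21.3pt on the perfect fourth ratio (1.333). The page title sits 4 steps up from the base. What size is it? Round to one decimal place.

67.3pt

Each step on a modular scale multiplies by the ratio, so the size n steps from the base is base × ratioⁿ.
21.3 × 1.333⁴ = 21.3 × 3.15733 ≈ 67.25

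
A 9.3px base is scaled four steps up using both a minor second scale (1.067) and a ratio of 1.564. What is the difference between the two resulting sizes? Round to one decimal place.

43.6px

Minor second: 9.3 × 1.067⁴ = 12.054px
At 1.564: 9.3 × 1.564⁴ = 55.645px
Difference: 55.645 − 12.054 = 43.591px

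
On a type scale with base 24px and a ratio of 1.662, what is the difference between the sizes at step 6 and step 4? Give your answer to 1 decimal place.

322.7px

Step 4: 24.0 × 1.662⁴ = 183.120px
Step 6: 24.0 × 1.662⁶ = 505.822px
Difference: 505.822 − 183.120 = 322.702px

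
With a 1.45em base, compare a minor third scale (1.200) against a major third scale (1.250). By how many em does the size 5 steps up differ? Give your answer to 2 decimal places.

Minor third: 1.45 × 1.200⁵ = 3.6081em
Major third: 1.45 × 1.250⁵ = 4.4250em
Difference: 4.4250 − 3.6081 = 0.8169em

0.82em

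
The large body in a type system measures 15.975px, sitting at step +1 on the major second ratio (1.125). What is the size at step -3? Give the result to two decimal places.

15.975 ÷ 1.125⁴ = 15.975 ÷ 1.60181 ≈ 9.973

9.97px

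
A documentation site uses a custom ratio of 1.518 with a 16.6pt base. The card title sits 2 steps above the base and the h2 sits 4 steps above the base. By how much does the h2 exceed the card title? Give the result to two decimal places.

49.89pt

Step 2: 16.6 × 1.518² = 38.2518pt
Step 4: 16.6 × 1.518⁴ = 88.1445pt
Difference: 88.1445 − 38.2518 = 49.8927pt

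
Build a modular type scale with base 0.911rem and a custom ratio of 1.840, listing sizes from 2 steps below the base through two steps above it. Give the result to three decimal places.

0.269rem, 0.495rem, 0.911rem, 1.676rem, 3.084rem

Step -2: 0.911 ÷ 1.840² = 0.269
Step -1: 0.911 ÷ 1.840 = 0.495
Step 0: 0.911rem
Step 1: 0.911 × 1.840 = 1.676
Step 2: 0.911 × 1.840² = 3.084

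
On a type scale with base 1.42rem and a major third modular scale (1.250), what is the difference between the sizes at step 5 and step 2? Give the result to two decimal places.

2.11rem

Step 2: 1.42 × 1.250² = 2.2188rem
Step 5: 1.42 × 1.250⁵ = 4.3335rem
Difference: 4.3335 − 2.2188 = 2.1147rem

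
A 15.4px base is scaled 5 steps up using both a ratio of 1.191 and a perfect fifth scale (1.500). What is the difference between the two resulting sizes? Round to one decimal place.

80.0px

At 1.191: 15.4 × 1.191⁵ = 36.905px
Perfect fifth: 15.4 × 1.500⁵ = 116.944px
Difference: 116.944 − 36.905 = 80.039px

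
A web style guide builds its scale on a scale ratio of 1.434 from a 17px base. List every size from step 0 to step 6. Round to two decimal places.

Step 0: 17px
Step 1: 17.0 × 1.434 = 24.38
Step 2: 17.0 × 1.434² = 34.96
Step 3: 17.0 × 1.434³ = 50.13
Step 4: 17.0 × 1.434⁴ = 71.89
Step 5: 17.0 × 1.434⁵ = 103.08
Step 6: 17.0 × 1.434⁶ = 147.82

17.00px, 24.38px, 34.96px, 50.13px, 71.89px, 103.08px, 147.82px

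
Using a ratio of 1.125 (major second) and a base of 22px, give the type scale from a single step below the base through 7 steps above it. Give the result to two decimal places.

19.56px, 22.00px, 24.75px, 27.84px, 31.32px, 35.24px, 39.64px, 44.60px, 50.18px

Step -1: 22.0 ÷ 1.125 = 19.56
Step 0: 22px
Step 1: 22.0 × 1.125 = 24.75
Step 2: 22.0 × 1.125² = 27.84
Step 3: 22.0 × 1.125³ = 31.32
Step 4: 22.0 × 1.125⁴ = 35.24
Step 5: 22.0 × 1.125⁵ = 39.64
Step 6: 22.0 × 1.125⁶ = 44.60
Step 7: 22.0 × 1.125⁷ = 50.18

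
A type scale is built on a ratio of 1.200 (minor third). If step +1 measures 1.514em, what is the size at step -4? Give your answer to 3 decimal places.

1.514 ÷ 1.200⁵ = 1.514 ÷ 2.48832 ≈ 0.608

0.608em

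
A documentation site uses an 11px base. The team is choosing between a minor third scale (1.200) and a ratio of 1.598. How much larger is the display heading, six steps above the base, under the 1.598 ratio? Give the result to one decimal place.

150.3px

Minor third: 11.0 × 1.200⁶ = 32.846px
At 1.598: 11.0 × 1.598⁶ = 183.170px
Difference: 183.170 − 32.846 = 150.324px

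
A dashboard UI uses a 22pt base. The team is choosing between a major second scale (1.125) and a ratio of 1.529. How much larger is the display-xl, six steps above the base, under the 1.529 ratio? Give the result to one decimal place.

Major second: 22.0 × 1.125⁶ = 44.600pt
At 1.529: 22.0 × 1.529⁶ = 281.104pt
Difference: 281.104 − 44.600 = 236.504pt

236.5pt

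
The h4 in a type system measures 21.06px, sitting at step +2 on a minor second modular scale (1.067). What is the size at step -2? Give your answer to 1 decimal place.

21.06 ÷ 1.067⁴ = 21.06 ÷ 1.29616 ≈ 16.248

16.2px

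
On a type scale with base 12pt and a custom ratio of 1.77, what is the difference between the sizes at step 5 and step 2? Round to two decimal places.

170.88pt

Step 2: 12.0 × 1.77² = 37.5948pt
Step 5: 12.0 × 1.77⁵ = 208.4719pt
Difference: 208.4719 − 37.5948 = 170.8771pt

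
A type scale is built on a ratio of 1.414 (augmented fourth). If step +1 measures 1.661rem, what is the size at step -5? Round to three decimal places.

0.208rem

The gap is -5 − (1) = -6 steps, so the factor is 1.414^-6.
1.661 ÷ 1.414⁶ = 1.661 ÷ 7.99275 ≈ 0.208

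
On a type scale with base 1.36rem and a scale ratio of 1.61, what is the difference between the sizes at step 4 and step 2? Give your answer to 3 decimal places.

5.613rem

Step 2: 1.36 × 1.61² = 3.52526rem
Step 4: 1.36 × 1.61⁴ = 9.13782rem
Difference: 9.13782 − 3.52526 = 5.61256rem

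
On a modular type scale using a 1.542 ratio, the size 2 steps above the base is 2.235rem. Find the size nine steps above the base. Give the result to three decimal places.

46.331rem

The gap is 9 − (2) = 7 steps, so the factor is 1.542^7.
2.235 × 1.542⁷ = 2.235 × 20.72959 ≈ 46.331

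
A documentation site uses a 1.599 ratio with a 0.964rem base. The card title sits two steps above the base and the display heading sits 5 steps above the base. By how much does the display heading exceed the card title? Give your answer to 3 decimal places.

7.612rem

Step 2: 0.964 × 1.599² = 2.46476rem
Step 5: 0.964 × 1.599⁵ = 10.07672rem
Difference: 10.07672 − 2.46476 = 7.61196rem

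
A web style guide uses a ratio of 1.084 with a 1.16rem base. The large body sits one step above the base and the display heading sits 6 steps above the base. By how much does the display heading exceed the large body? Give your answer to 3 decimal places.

0.625rem

Step 1: 1.16 × 1.084 = 1.25744rem
Step 6: 1.16 × 1.084⁶ = 1.88206rem
Difference: 1.88206 − 1.25744 = 0.62462rem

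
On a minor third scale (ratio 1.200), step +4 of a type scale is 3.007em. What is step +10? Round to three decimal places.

8.979em

The gap is 10 − (4) = 6 steps, so the factor is 1.200^6.
3.007 × 1.200⁶ = 3.007 × 2.98598 ≈ 8.979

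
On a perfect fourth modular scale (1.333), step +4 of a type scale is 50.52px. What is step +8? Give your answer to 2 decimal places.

159.51px

50.52 × 1.333⁴ = 50.52 × 3.15733 ≈ 159.509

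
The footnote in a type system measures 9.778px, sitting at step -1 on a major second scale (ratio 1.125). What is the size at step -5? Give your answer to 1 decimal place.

Moving from step -1 to step -5 is 4 steps down, so divide by r⁴.
9.778 ÷ 1.125⁴ = 9.778 ÷ 1.60181 ≈ 6.104

6.1px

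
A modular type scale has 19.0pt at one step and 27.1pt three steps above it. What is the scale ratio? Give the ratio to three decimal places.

The ratio satisfies 19.0 × r³ = 27.1, so r = (27.1 / 19.0)^(1/3).
r = 1.4263^(1/3) ≈ 1.1257

1.126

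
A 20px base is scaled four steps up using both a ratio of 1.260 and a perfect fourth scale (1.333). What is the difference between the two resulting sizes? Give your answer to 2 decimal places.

12.74px

At 1.260: 20.0 × 1.260⁴ = 50.4095px
Perfect fourth: 20.0 × 1.333⁴ = 63.1467px
Difference: 63.1467 − 50.4095 = 12.7372px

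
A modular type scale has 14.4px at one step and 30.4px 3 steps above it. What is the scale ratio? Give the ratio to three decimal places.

1.283

r³ = 30.4 / 14.4, so r = (30.4/14.4)^(1/3).
r = 2.1111^(1/3) ≈ 1.2828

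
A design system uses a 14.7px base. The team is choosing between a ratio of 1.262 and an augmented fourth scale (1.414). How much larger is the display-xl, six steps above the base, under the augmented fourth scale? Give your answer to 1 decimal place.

58.1px

At 1.262: 14.7 × 1.262⁶ = 59.385px
Augmented fourth: 14.7 × 1.414⁶ = 117.493px
Difference: 117.493 − 59.385 = 58.108px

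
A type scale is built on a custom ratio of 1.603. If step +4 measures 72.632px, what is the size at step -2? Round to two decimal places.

4.28px

Moving from step +4 to step -2 is 6 steps down, so divide by r⁶.
72.632 ÷ 1.603⁶ = 72.632 ÷ 16.96685 ≈ 4.281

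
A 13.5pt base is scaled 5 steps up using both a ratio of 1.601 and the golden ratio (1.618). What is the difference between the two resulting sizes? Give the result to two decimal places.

7.70pt

At 1.601: 13.5 × 1.601⁵ = 142.0007pt
Golden ratio: 13.5 × 1.618⁵ = 149.7016pt
Difference: 149.7016 − 142.0007 = 7.7009pt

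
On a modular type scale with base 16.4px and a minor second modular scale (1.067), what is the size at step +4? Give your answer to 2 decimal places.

16.4 × 1.067⁴ = 16.4 × 1.29616 ≈ 21.26

21.26px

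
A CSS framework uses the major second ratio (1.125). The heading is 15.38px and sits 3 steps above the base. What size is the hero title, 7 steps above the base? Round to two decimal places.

24.64px

15.38 × 1.125⁴ = 15.38 × 1.60181 ≈ 24.636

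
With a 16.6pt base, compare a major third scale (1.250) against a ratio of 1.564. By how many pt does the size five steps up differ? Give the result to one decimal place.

Major third: 16.6 × 1.250⁵ = 50.659pt
At 1.564: 16.6 × 1.564⁵ = 155.343pt
Difference: 155.343 − 50.659 = 104.684pt

104.7pt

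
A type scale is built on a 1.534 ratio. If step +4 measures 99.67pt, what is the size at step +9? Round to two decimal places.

Moving from step +4 to step +9 is 5 steps up, so multiply by r⁵.
99.67 × 1.534⁵ = 99.67 × 8.49428 ≈ 846.625

846.63pt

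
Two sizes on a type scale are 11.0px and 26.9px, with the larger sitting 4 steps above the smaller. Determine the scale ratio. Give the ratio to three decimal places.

1.251

r⁴ = 26.9 / 11.0, so r = (26.9/11.0)^(1/4).
r = 2.4455^(1/4) ≈ 1.2505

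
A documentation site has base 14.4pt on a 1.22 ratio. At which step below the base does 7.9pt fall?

1.22ⁿ = 14.4 / 7.9 = 1.8228
n = ln(1.8228) / ln(1.22) = 0.6004 / 0.1989 ≈ 3.02

3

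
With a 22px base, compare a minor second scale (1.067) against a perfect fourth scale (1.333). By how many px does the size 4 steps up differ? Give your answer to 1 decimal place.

Minor second: 22.0 × 1.067⁴ = 28.515px
Perfect fourth: 22.0 × 1.333⁴ = 69.461px
Difference: 69.461 − 28.515 = 40.946px

40.9px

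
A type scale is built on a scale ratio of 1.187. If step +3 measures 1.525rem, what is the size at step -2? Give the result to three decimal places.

0.647rem

The gap is -2 − (3) = -5 steps, so the factor is 1.187^-5.
1.525 ÷ 1.187⁵ = 1.525 ÷ 2.35642 ≈ 0.647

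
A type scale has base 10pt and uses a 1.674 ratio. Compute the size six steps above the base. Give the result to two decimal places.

10.0 × 1.674⁶ = 10.0 × 22.00558 ≈ 220.06

220.06pt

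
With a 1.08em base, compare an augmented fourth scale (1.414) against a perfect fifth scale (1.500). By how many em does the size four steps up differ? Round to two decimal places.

Augmented fourth: 1.08 × 1.414⁴ = 4.3174em
Perfect fifth: 1.08 × 1.500⁴ = 5.4675em
Difference: 5.4675 − 4.3174 = 1.1501em

1.15em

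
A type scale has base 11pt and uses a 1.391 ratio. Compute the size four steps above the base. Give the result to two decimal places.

11.0 × 1.391⁴ = 11.0 × 3.74376 ≈ 41.18

41.18pt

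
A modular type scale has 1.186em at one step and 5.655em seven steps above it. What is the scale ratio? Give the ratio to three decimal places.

The ratio satisfies 1.186 × r⁷ = 5.655, so r = (5.655 / 1.186)^(1/7).
r = 4.7681^(1/7) ≈ 1.2500

1.250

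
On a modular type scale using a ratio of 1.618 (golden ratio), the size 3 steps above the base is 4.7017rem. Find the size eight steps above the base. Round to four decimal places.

52.1372rem

Moving from step +3 to step +8 is 5 steps up, so multiply by r⁵.
4.7017 × 1.618⁵ = 4.7017 × 11.08901 ≈ 52.1372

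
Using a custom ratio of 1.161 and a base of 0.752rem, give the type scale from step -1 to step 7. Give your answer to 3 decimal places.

Step -1: 0.752 ÷ 1.161 = 0.648
Step 0: 0.752rem
Step 1: 0.752 × 1.161 = 0.873
Step 2: 0.752 × 1.161² = 1.014
Step 3: 0.752 × 1.161³ = 1.177
Step 4: 0.752 × 1.161⁴ = 1.366
Step 5: 0.752 × 1.161⁵ = 1.586
Step 6: 0.752 × 1.161⁶ = 1.842
Step 7: 0.752 × 1.161⁷ = 2.138

0.648rem, 0.752rem, 0.873rem, 1.014rem, 1.177rem, 1.366rem, 1.586rem, 1.842rem, 2.138rem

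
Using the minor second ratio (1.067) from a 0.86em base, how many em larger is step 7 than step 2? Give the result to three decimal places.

0.375em

Step 2: 0.86 × 1.067² = 0.97910em
Step 7: 0.86 × 1.067⁷ = 1.35410em
Difference: 1.35410 − 0.97910 = 0.37500em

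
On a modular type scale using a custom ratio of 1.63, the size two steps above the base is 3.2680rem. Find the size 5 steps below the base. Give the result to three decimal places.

0.107rem

3.2680 ÷ 1.63⁷ = 3.2680 ÷ 30.57125 ≈ 0.107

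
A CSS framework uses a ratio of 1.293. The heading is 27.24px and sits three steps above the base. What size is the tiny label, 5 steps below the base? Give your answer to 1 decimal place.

3.5px

27.24 ÷ 1.293⁸ = 27.24 ÷ 7.81247 ≈ 3.487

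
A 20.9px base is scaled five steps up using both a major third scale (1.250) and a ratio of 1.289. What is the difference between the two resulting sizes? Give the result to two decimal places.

Major third: 20.9 × 1.250⁵ = 63.7817px
At 1.289: 20.9 × 1.289⁵ = 74.3722px
Difference: 74.3722 − 63.7817 = 10.5905px

10.59px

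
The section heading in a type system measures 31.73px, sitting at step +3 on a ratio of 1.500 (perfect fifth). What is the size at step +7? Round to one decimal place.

31.73 × 1.500⁴ = 31.73 × 5.06250 ≈ 160.633

160.6px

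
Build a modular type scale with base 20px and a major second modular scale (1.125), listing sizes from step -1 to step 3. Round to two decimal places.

Step -1: 20.0 ÷ 1.125 = 17.78
Step 0: 20px
Step 1: 20.0 × 1.125 = 22.50
Step 2: 20.0 × 1.125² = 25.31
Step 3: 20.0 × 1.125³ = 28.48

17.78px, 20.00px, 22.50px, 25.31px, 28.48px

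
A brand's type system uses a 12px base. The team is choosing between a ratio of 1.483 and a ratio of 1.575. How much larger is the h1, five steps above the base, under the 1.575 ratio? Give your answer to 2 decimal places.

30.22px

At 1.483: 12.0 × 1.483⁵ = 86.0770px
At 1.575: 12.0 × 1.575⁵ = 116.3012px
Difference: 116.3012 − 86.0770 = 30.2242px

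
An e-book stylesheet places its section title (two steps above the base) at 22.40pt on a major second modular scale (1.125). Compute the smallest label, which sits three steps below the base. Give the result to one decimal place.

12.4pt

Moving from step +2 to step -3 is 5 steps down, so divide by r⁵.
22.40 ÷ 1.125⁵ = 22.40 ÷ 1.80203 ≈ 12.430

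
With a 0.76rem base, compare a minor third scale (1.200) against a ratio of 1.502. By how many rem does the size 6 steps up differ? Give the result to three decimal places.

Minor third: 0.76 × 1.200⁶ = 2.26935rem
At 1.502: 0.76 × 1.502⁶ = 8.72636rem
Difference: 8.72636 − 2.26935 = 6.45701rem

6.457rem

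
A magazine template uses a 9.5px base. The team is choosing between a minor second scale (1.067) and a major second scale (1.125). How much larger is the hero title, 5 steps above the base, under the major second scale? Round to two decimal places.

3.98px

Minor second: 9.5 × 1.067⁵ = 13.1385px
Major second: 9.5 × 1.125⁵ = 17.1193px
Difference: 17.1193 − 13.1385 = 3.9808px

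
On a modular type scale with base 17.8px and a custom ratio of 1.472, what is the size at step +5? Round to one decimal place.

123.0px

17.8 × 1.472⁵ = 17.8 × 6.91097 ≈ 123.02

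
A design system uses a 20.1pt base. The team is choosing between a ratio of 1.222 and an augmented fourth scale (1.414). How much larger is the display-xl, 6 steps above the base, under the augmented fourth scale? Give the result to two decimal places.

At 1.222: 20.1 × 1.222⁶ = 66.9304pt
Augmented fourth: 20.1 × 1.414⁶ = 160.6544pt
Difference: 160.6544 − 66.9304 = 93.7240pt

93.72pt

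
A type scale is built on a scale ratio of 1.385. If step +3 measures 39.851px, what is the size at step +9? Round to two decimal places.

281.28px

39.851 × 1.385⁶ = 39.851 × 7.05828 ≈ 281.279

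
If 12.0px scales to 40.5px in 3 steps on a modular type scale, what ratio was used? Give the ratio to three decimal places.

r³ = 40.5 / 12.0, so r = (40.5/12.0)^(1/3).
r = 3.3750^(1/3) ≈ 1.5000

1.500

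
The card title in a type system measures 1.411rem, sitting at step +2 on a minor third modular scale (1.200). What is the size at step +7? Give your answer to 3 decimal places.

3.511rem

The gap is 7 − (2) = 5 steps, so the factor is 1.200^5.
1.411 × 1.200⁵ = 1.411 × 2.48832 ≈ 3.511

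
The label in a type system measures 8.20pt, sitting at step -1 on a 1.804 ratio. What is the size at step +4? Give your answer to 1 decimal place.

156.7pt

8.20 × 1.804⁵ = 8.20 × 19.10657 ≈ 156.674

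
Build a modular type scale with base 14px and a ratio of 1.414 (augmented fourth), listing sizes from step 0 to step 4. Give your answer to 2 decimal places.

14.00px, 19.80px, 27.99px, 39.58px, 55.97px

Step 0: 14px
Step 1: 14.0 × 1.414 = 19.80
Step 2: 14.0 × 1.414² = 27.99
Step 3: 14.0 × 1.414³ = 39.58
Step 4: 14.0 × 1.414⁴ = 55.97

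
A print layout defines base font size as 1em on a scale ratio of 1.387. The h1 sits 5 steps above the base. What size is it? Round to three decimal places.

5.133em

1.0 × 1.387⁵ = 1.0 × 5.13313 ≈ 5.133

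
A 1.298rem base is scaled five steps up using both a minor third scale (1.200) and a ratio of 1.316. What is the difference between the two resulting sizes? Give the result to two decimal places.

Minor third: 1.298 × 1.200⁵ = 3.2298rem
At 1.316: 1.298 × 1.316⁵ = 5.1234rem
Difference: 5.1234 − 3.2298 = 1.8936rem

1.89rem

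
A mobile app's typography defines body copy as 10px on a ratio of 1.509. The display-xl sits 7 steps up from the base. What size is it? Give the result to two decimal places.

178.17px

10.0 × 1.509⁷ = 10.0 × 17.81659 ≈ 178.17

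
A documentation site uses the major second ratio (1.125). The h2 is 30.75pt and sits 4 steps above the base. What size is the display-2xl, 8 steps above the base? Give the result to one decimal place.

Moving from step +4 to step +8 is 4 steps up, so multiply by r⁴.
30.75 × 1.125⁴ = 30.75 × 1.60181 ≈ 49.256

49.3pt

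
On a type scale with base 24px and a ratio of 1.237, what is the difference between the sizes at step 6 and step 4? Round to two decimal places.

29.79px

Step 4: 24.0 × 1.237⁴ = 56.1940px
Step 6: 24.0 × 1.237⁶ = 85.9863px
Difference: 85.9863 − 56.1940 = 29.7923px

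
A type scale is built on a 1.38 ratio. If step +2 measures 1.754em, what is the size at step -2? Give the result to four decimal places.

Moving from step +2 to step -2 is 4 steps down, so divide by r⁴.
1.754 ÷ 1.38⁴ = 1.754 ÷ 3.62674 ≈ 0.4836

0.4836em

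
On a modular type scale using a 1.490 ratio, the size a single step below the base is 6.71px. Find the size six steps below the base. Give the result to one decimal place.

6.71 ÷ 1.490⁵ = 6.71 ÷ 7.34398 ≈ 0.914

0.9px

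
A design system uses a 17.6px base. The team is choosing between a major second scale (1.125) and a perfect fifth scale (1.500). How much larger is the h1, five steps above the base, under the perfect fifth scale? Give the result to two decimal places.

101.93px

Major second: 17.6 × 1.125⁵ = 31.7158px
Perfect fifth: 17.6 × 1.500⁵ = 133.6500px
Difference: 133.6500 − 31.7158 = 101.9342px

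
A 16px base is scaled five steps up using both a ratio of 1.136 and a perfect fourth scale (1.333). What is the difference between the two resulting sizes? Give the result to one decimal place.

At 1.136: 16.0 × 1.136⁵ = 30.270px
Perfect fourth: 16.0 × 1.333⁵ = 67.340px
Difference: 67.340 − 30.270 = 37.070px

37.1px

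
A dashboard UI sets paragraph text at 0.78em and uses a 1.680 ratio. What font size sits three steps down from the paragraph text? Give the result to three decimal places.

0.165em

A modular type scale is a geometric sequence: sizeₙ = base × rⁿ.
0.78 ÷ 1.680³ = 0.78 ÷ 4.74163 ≈ 0.165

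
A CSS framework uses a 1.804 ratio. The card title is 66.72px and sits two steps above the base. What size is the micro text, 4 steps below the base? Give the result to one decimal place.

1.9px

The gap is -4 − (2) = -6 steps, so the factor is 1.804^-6.
66.72 ÷ 1.804⁶ = 66.72 ÷ 34.46825 ≈ 1.936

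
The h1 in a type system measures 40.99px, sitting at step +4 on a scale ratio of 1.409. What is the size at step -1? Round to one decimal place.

7.4px

The gap is -1 − (4) = -5 steps, so the factor is 1.409^-5.
40.99 ÷ 1.409⁵ = 40.99 ÷ 5.55335 ≈ 7.381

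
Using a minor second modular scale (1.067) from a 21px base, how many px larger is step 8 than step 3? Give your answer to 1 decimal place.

9.8px

Step 3: 21.0 × 1.067³ = 25.510px
Step 8: 21.0 × 1.067⁸ = 35.280px
Difference: 35.280 − 25.510 = 9.770px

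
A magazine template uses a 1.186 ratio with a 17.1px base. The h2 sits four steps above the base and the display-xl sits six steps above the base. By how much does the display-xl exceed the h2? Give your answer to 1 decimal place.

13.8px

Step 4: 17.1 × 1.186⁴ = 33.833px
Step 6: 17.1 × 1.186⁶ = 47.589px
Difference: 47.589 − 33.833 = 13.756px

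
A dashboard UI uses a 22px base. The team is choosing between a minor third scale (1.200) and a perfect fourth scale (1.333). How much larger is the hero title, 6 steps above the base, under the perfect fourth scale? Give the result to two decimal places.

Minor third: 22.0 × 1.200⁶ = 65.6916px
Perfect fourth: 22.0 × 1.333⁶ = 123.4251px
Difference: 123.4251 − 65.6916 = 57.7335px

57.73px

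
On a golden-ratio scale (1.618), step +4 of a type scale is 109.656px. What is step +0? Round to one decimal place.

16.0px

109.656 ÷ 1.618⁴ = 109.656 ÷ 6.85353 ≈ 16.000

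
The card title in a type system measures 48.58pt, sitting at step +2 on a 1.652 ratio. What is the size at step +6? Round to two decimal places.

361.82pt

The gap is 6 − (2) = 4 steps, so the factor is 1.652^4.
48.58 × 1.652⁴ = 48.58 × 7.44801 ≈ 361.824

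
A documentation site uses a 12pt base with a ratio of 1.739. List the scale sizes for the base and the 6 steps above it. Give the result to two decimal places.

Step 0: 12pt
Step 1: 12.0 × 1.739 = 20.87
Step 2: 12.0 × 1.739² = 36.29
Step 3: 12.0 × 1.739³ = 63.11
Step 4: 12.0 × 1.739⁴ = 109.74
Step 5: 12.0 × 1.739⁵ = 190.84
Step 6: 12.0 × 1.739⁶ = 331.88

12.00pt, 20.87pt, 36.29pt, 63.11pt, 109.74pt, 190.84pt, 331.88pt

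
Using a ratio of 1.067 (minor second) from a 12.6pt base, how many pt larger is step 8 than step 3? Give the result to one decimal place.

5.9pt

Step 3: 12.6 × 1.067³ = 15.306pt
Step 8: 12.6 × 1.067⁸ = 21.168pt
Difference: 21.168 − 15.306 = 5.862pt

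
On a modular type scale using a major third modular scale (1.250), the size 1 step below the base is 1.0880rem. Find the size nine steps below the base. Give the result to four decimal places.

0.1825rem

Moving from step -1 to step -9 is 8 steps down, so divide by r⁸.
1.0880 ÷ 1.250⁸ = 1.0880 ÷ 5.96046 ≈ 0.1825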